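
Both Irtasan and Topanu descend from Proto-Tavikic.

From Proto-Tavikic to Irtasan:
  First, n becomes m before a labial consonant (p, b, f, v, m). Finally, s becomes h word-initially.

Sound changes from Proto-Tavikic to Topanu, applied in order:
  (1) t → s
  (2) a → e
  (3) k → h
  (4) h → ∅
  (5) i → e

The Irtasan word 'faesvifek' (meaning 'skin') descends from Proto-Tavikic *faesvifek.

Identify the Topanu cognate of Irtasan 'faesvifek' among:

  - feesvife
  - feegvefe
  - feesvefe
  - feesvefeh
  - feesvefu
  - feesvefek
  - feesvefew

Topanu: start from *faesvifek.
  rule 1: no change — faesvifek
  rule 2 (vowel merger): faesvifek → feesvifek
  rule 3 (unconditioned shift): feesvifek → feesvifeh
  rule 4 (h-loss): feesvifeh → feesvife
  rule 5 (vowel merger): feesvife → feesvefe
  ⇒ Topanu feesvefe
Among the options, 'feesvefe' alone shows every Topanu change applied in order.

feesvefe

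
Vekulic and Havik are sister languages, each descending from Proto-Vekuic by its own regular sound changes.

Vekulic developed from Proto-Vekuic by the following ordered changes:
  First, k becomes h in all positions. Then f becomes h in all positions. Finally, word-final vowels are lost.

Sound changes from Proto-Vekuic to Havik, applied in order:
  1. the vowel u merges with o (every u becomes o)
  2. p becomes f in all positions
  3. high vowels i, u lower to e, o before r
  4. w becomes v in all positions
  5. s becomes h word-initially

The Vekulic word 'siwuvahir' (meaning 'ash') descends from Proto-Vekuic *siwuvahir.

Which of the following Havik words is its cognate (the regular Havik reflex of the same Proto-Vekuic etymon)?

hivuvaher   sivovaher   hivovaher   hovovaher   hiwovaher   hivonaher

Havik: *siwuvahir
  siwuvahir → siwovahir   [vowel merger]
  siwovahir (rule 2 does not apply)
  siwovahir → siwovaher   [pre-rhotic lowering]
  siwovaher → sivovaher   [unconditioned shift]
  sivovaher → hivovaher   [debuccalisation]
  giving Havik hivovaher.
Only 'hivovaher' matches the regular Havik development of *siwuvahir.

hivovaher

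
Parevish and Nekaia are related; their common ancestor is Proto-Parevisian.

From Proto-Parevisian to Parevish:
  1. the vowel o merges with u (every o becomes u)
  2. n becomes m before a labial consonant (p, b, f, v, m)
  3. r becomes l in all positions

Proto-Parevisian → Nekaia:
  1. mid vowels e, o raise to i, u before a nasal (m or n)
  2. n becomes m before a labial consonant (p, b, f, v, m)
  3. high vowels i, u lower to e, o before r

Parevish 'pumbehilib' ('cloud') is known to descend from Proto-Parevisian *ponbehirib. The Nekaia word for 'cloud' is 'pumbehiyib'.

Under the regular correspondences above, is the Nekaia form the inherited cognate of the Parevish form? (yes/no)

no

Derive the expected Nekaia reflex of *ponbehirib:
Nekaia: *ponbehirib > punbehirib > pumbehirib > pumbeherib  (by pre-nasal raising, nasal place assimilation, pre-rhotic lowering)
The regular Nekaia reflex would be 'pumbeherib', but the attested form is 'pumbehiyib'. The correspondence is irregular, so they are not cognates (the Nekaia form has a different source).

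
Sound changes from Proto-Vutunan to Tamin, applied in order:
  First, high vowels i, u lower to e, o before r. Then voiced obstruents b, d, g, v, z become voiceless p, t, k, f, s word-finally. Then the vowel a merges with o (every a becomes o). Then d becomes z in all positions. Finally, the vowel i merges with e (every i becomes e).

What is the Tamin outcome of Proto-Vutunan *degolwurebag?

Tamin: start from *degolwurebag.
  rule 1 (pre-rhotic lowering): degolwurebag → degolworebag
  rule 2 (final devoicing): degolworebag → degolworebak
  rule 3 (vowel merger): degolworebak → degolworebok
  rule 4 (unconditioned shift): degolworebok → zegolworebok
  rule 5: no change — zegolworebok
  ⇒ Tamin zegolworebok

zegolworebok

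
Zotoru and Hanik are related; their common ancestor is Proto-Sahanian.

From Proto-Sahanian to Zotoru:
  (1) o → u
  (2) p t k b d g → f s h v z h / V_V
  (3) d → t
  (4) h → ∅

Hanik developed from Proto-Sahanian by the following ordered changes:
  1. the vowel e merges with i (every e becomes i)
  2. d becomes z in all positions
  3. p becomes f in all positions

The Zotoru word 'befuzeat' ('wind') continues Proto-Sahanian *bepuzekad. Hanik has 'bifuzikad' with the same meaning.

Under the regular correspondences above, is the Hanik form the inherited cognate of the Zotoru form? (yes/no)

Derive the expected Hanik reflex of *bepuzekad:
Hanik: *bepuzekad
  bepuzekad → bipuzikad   [vowel merger]
  bipuzikad → bipuzikaz   [unconditioned shift]
  bipuzikaz → bifuzikaz   [unconditioned shift]
  giving Hanik bifuzikaz.
The regular Hanik reflex would be 'bifuzikaz', but the attested form is 'bifuzikad'. The correspondence is irregular, so they are not cognates (the Hanik form has a different source).

no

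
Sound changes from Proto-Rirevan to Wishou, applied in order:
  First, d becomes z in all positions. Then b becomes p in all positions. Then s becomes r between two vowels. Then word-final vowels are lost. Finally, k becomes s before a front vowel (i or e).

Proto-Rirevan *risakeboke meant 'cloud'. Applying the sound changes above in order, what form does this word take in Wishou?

rirasepok

Wishou: *risakeboke
  risakeboke (rule 1 does not apply)
  risakeboke → risakepoke   [unconditioned shift]
  risakepoke → rirakepoke   [rhotacism]
  rirakepoke → rirakepok   [apocope]
  rirakepok → rirasepok   [palatalisation]
  giving Wishou rirasepok.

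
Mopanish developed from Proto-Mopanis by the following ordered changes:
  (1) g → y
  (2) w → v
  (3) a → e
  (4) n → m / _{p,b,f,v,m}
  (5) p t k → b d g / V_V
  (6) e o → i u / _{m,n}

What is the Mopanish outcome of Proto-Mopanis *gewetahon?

yevedehun

Mopanish: *gewetahon
  gewetahon → yewetahon   [unconditioned shift]
  yewetahon → yevetahon   [unconditioned shift]
  yevetahon → yevetehon   [vowel merger]
  yevetehon (rule 4 does not apply)
  yevetehon → yevedehon   [intervocalic voicing]
  yevedehon → yevedehun   [pre-nasal raising]
  giving Mopanish yevedehun.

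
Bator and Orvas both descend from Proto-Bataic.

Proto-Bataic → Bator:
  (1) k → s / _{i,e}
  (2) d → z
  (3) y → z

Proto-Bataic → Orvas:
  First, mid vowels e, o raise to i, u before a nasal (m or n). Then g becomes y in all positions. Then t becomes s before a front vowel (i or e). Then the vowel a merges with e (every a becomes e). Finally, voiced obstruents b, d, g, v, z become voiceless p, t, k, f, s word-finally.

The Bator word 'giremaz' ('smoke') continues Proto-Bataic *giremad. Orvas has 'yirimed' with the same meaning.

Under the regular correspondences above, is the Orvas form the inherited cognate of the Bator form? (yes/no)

Derive the expected Orvas reflex of *giremad:
Orvas: *giremad
  giremad → girimad   [pre-nasal raising]
  girimad → yirimad   [unconditioned shift]
  yirimad (rule 3 does not apply)
  yirimad → yirimed   [vowel merger]
  yirimed → yirimet   [final devoicing]
  giving Orvas yirimet.
The regular Orvas reflex would be 'yirimet', but the attested form is 'yirimed'. The correspondence is irregular, so they are not cognates (the Orvas form has a different source).

no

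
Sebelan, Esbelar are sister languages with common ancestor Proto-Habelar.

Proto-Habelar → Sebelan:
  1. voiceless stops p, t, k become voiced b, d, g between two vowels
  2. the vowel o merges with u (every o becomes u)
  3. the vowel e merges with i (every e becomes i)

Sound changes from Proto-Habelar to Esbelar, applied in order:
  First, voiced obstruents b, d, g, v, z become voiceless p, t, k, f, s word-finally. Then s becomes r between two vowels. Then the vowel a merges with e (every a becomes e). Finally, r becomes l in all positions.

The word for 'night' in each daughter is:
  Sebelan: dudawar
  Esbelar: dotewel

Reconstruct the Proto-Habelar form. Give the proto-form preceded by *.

Position 3: Sebelan has d, Esbelar has t. Taking the neighbouring segments as reconstructed: Sebelan d could go back to *t or *d; Esbelar t can only go back to *t — the one source consistent with every daughter is *t.
Position 2: Sebelan has u, Esbelar has o. Esbelar preserves o here (none of its changes turn any other segment into o), so the proto-segment is *o.
This points to *dotawar. Verify forward in each daughter:
Sebelan: *dotawar
  dotawar → dodawar   [intervocalic voicing]
  dodawar → dudawar   [vowel merger]
  dudawar (rule 3 does not apply)
  giving Sebelan dudawar.
Esbelar: *dotawar
  dotawar (rule 1 does not apply)
  dotawar (rule 2 does not apply)
  dotawar → dotewer   [vowel merger]
  dotewer → dotewel   [unconditioned shift]
  giving Esbelar dotewel.
Only *dotawar yields all of Sebelan dudawar, Esbelar dotewel.

*dotawar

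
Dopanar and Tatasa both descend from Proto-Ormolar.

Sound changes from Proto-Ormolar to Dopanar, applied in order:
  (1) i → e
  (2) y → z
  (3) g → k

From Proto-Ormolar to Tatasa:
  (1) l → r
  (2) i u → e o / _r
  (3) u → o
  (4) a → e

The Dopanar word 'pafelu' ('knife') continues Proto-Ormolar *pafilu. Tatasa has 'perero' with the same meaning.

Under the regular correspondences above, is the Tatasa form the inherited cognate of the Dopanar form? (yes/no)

Derive the expected Tatasa reflex of *pafilu:
Tatasa: *pafilu
  pafilu → pafiru   [unconditioned shift]
  pafiru → paferu   [pre-rhotic lowering]
  paferu → pafero   [vowel merger]
  pafero → pefero   [vowel merger]
  giving Tatasa pefero.
The regular Tatasa reflex would be 'pefero', but the attested form is 'perero'. The correspondence is irregular, so they are not cognates (the Tatasa form has a different source).

no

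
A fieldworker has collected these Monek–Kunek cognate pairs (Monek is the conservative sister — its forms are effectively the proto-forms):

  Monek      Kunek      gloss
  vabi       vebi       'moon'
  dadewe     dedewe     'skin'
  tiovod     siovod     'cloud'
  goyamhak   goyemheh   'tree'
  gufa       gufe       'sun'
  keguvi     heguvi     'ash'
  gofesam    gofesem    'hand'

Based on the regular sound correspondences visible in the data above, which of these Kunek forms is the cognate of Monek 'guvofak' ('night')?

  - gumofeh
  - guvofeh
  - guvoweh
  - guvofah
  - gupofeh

guvofeh

dadewe ~ dedewe, goyamhak ~ goyemheh — Monek a corresponds to Kunek e after a consonant, before a consonant other than r, m, n, p, b, f, v.
goyamhak ~ goyemheh — Monek k corresponds to Kunek h word-finally.
Applying these to Monek 'guvofak':
  guvofak → guvofek   (a→e after a consonant, before a consonant other than r, m, n, p, b, f, v)
  guvofek → guvofeh   (k→h word-finally)
So the Kunek cognate is 'guvofeh'.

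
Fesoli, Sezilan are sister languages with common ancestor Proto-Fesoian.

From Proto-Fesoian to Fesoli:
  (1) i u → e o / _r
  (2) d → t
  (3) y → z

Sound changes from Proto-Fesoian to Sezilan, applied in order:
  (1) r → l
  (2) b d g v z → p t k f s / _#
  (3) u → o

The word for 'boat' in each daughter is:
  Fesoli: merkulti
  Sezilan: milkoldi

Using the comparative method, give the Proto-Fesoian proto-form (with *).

*mirkuldi

Position 5: Fesoli has u, Sezilan has o. Fesoli preserves u here (none of its changes turn any other segment into u), so the proto-segment is *u.
Position 7: Fesoli has t, Sezilan has d. Sezilan preserves d here (none of its changes turn any other segment into d), so the proto-segment is *d.
Verify the candidate proto-form against each daughter:
Fesoli: start from *mirkuldi.
  rule 1 (pre-rhotic lowering): mirkuldi → merkuldi
  rule 2 (unconditioned shift): merkuldi → merkulti
  rule 3: no change — merkulti
  ⇒ Fesoli merkulti
Sezilan: *mirkuldi > milkuldi > milkoldi  (by unconditioned shift, vowel merger)
Only *mirkuldi yields all of Fesoli merkulti, Sezilan milkoldi.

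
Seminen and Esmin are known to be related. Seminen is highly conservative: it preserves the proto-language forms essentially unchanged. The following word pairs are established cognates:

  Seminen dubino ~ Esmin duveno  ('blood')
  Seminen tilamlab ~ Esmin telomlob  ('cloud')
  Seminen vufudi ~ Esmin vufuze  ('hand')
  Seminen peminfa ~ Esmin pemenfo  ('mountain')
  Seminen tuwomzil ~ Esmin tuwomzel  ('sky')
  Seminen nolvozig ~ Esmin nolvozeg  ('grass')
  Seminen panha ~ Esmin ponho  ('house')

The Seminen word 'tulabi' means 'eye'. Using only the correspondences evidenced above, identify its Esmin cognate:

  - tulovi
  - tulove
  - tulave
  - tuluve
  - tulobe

tulove

tilamlab ~ telomlob — Seminen a corresponds to Esmin o after a consonant, before a labial obstruent.
dubino ~ duveno — Seminen b corresponds to Esmin v between vowels (before a front vowel).
vufudi ~ vufuze — Seminen i corresponds to Esmin e word-finally.
Applying these to Seminen 'tulabi':
  tulabi → tulobi   (a→o after a consonant, before a labial obstruent)
  tulobi → tulovi   (b→v between vowels (before a front vowel))
  tulovi → tulove   (i→e word-finally)
So the Esmin cognate is 'tulove'.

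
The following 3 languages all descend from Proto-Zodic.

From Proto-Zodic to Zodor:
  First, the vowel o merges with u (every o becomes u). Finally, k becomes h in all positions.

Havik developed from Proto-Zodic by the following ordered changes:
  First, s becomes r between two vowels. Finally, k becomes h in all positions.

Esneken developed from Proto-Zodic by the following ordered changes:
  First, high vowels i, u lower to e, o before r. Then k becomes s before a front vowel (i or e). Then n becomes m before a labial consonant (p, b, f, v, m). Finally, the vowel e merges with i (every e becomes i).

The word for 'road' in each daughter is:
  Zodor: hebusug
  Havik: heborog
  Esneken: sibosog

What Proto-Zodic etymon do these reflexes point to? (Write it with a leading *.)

*kebosog

Position 2: Zodor has e, Havik has e, Esneken has i. Zodor preserves e here (none of its changes turn any other segment into e), so the proto-segment is *e.
Position 4: Zodor has u, Havik has o, Esneken has o. Havik preserves o here (none of its changes turn any other segment into o), so the proto-segment is *o.
Position 6: Zodor has u, Havik has o, Esneken has o. Havik preserves o here (none of its changes turn any other segment into o), so the proto-segment is *o.
This points to *kebosog. Verify forward in each daughter:
Zodor: *kebosog
  kebosog → kebusug   [vowel merger]
  kebusug → hebusug   [unconditioned shift]
  giving Zodor hebusug.
Havik: start from *kebosog.
  rule 1 (rhotacism): kebosog → keborog
  rule 2 (unconditioned shift): keborog → heborog
  ⇒ Havik heborog
Esneken: *kebosog
  kebosog (rule 1 does not apply)
  kebosog → sebosog   [palatalisation]
  sebosog (rule 3 does not apply)
  sebosog → sibosog   [vowel merger]
  giving Esneken sibosog.
*kebosog is the unique common source.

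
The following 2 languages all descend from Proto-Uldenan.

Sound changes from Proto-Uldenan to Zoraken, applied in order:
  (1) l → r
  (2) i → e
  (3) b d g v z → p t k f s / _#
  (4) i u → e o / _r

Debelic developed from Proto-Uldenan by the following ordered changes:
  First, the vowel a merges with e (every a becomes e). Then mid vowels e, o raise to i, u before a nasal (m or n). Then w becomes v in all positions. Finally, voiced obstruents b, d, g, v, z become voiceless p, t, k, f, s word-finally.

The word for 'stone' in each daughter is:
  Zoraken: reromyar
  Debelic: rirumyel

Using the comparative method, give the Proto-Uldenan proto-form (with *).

Position 4: Zoraken has o, Debelic has u. Taking the neighbouring segments as reconstructed: Zoraken o can only go back to *o; Debelic u could go back to *o or *u — the one source consistent with every daughter is *o.
Position 8: Zoraken has r, Debelic has l. Debelic preserves l here (none of its changes turn any other segment into l), so the proto-segment is *l.
This points to *riromyal. Verify forward in each daughter:
Zoraken: start from *riromyal.
  rule 1 (unconditioned shift): riromyal → riromyar
  rule 2 (vowel merger): riromyar → reromyar
  rule 3: no change — reromyar
  rule 4: no change — reromyar
  ⇒ Zoraken reromyar
Debelic: *riromyal > riromyel > rirumyel  (by vowel merger, pre-nasal raising)
No other proto-form is consistent with every reflex, so the reconstruction is *riromyal.

*riromyal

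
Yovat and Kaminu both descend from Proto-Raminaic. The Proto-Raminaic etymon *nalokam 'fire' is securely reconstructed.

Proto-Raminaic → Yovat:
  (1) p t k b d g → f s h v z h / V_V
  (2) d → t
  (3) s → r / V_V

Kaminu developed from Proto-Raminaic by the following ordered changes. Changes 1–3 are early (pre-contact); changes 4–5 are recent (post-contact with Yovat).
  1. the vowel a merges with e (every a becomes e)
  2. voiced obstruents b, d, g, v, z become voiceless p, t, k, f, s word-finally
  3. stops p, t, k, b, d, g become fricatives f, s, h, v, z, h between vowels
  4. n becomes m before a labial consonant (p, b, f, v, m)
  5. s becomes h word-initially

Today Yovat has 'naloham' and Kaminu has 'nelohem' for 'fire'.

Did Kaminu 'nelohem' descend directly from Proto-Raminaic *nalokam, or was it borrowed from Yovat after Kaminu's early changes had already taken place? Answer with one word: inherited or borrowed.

If inherited, *nalokam would pass through all of Kaminu's changes:
Kaminu: *nalokam > nelokem > nelohem  (by vowel merger, intervocalic lenition)
If borrowed from Yovat 'naloham' after the early changes, it would undergo only the recent ones:
  rule 4 (nasal place assimilation): no change (naloham)
  rule 5 (debuccalisation): no change (naloham)
  ⇒ as a loan: naloham
Kaminu 'nelohem' matches the inherited outcome exactly, so it is an inherited cognate, not a loan.

inherited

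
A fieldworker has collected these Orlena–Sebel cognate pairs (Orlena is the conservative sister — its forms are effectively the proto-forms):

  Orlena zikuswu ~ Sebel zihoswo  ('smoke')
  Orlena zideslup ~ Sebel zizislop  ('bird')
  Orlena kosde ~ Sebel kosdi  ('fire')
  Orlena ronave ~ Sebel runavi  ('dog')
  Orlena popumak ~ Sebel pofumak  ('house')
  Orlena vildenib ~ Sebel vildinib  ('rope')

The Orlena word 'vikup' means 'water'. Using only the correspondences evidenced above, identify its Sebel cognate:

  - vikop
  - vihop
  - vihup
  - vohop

vihop

zikuswu ~ zihoswo — Orlena k corresponds to Sebel h between vowels (before a back vowel).
zideslup ~ zizislop — Orlena u corresponds to Sebel o after a consonant, before a labial obstruent.
Applying these to Orlena 'vikup':
  vikup → vihup   (k→h between vowels (before a back vowel))
  vihup → vihop   (u→o after a consonant, before a labial obstruent)
So the Sebel cognate is 'vihop'.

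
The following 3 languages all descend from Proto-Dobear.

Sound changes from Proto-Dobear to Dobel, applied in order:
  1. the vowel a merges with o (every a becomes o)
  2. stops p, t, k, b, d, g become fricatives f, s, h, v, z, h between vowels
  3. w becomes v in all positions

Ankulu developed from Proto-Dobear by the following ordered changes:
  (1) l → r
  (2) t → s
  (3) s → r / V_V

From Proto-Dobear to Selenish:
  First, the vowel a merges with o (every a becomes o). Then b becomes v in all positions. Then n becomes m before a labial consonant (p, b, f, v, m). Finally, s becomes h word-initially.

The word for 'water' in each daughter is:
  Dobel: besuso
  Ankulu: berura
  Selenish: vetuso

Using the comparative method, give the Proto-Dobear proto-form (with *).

*betusa

Position 6: Dobel has o, Ankulu has a, Selenish has o. Ankulu preserves a here (none of its changes turn any other segment into a), so the proto-segment is *a.
Position 5: Dobel has s, Ankulu has r, Selenish has s. Selenish preserves s here (none of its changes turn any other segment into s), so the proto-segment is *s.
Position 3: Dobel has s, Ankulu has r, Selenish has t. Selenish preserves t here (none of its changes turn any other segment into t), so the proto-segment is *t.
Verify the candidate proto-form against each daughter:
Dobel: start from *betusa.
  rule 1 (vowel merger): betusa → betuso
  rule 2 (intervocalic lenition): betuso → besuso
  rule 3: no change — besuso
  ⇒ Dobel besuso
Ankulu: *betusa > besusa > berura  (by unconditioned shift, rhotacism)
Selenish: start from *betusa.
  rule 1 (vowel merger): betusa → betuso
  rule 2 (unconditioned shift): betuso → vetuso
  rule 3: no change — vetuso
  rule 4: no change — vetuso
  ⇒ Selenish vetuso
No other proto-form is consistent with every reflex, so the reconstruction is *betusa.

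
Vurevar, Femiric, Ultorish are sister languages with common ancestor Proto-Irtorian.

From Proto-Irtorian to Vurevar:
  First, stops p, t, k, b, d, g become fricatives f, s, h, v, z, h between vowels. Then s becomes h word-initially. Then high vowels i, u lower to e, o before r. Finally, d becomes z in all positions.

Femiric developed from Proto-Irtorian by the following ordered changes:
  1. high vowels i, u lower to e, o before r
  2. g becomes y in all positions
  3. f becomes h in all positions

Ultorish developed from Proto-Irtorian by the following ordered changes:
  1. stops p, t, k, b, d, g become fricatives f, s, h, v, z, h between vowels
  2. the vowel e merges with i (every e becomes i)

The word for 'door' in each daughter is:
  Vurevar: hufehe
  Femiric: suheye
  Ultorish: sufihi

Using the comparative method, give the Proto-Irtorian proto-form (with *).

Position 3: Vurevar has f, Femiric has h, Ultorish has f. Taking the neighbouring segments as reconstructed: Vurevar f could go back to *p or *f; Femiric h could go back to *f or *h; Ultorish f could go back to *p or *f — the one source consistent with every daughter is *f.
Position 1: Vurevar has h, Femiric has s, Ultorish has s. Femiric preserves s here (none of its changes turn any other segment into s), so the proto-segment is *s.
Continuing position by position gives *sufege; check it forward:
Vurevar: *sufege > sufehe > hufehe  (by intervocalic lenition, debuccalisation)
Femiric: *sufege > sufeye > suheye  (by unconditioned shift, unconditioned shift)
Ultorish: start from *sufege.
  rule 1 (intervocalic lenition): sufege → sufehe
  rule 2 (vowel merger): sufehe → sufihi
  ⇒ Ultorish sufihi
Only *sufege yields all of Vurevar hufehe, Femiric suheye, Ultorish sufihi.

*sufege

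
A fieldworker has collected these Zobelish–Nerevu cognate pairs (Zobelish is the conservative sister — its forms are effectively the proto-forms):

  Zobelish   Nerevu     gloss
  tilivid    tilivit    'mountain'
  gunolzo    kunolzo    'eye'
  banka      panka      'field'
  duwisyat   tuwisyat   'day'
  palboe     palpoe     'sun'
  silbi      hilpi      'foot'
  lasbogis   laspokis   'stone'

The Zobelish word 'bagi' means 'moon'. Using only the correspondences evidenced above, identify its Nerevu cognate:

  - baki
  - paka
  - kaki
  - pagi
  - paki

banka ~ panka — Zobelish b corresponds to Nerevu p word-initially before a back vowel.
lasbogis ~ laspokis — Zobelish g corresponds to Nerevu k between vowels (before a front vowel).
Applying these to Zobelish 'bagi':
  bagi → pagi   (b→p word-initially before a back vowel)
  pagi → paki   (g→k between vowels (before a front vowel))
So the Nerevu cognate is 'paki'.

paki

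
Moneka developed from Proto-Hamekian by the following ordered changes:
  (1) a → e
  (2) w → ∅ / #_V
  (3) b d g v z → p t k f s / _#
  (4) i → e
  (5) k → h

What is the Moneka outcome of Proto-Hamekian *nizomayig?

nezomeyeh

Moneka: *nizomayig
  nizomayig → nizomeyig   [vowel merger]
  nizomeyig (rule 2 does not apply)
  nizomeyig → nizomeyik   [final devoicing]
  nizomeyik → nezomeyek   [vowel merger]
  nezomeyek → nezomeyeh   [unconditioned shift]
  giving Moneka nezomeyeh.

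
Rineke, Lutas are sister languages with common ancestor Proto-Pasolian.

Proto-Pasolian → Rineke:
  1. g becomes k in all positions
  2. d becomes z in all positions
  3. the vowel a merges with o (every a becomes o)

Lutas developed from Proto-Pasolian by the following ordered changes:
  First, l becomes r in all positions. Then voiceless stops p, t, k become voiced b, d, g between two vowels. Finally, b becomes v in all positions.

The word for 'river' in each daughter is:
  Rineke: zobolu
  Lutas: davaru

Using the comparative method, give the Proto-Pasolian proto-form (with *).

Position 5: Rineke has l, Lutas has r. Rineke preserves l here (none of its changes turn any other segment into l), so the proto-segment is *l.
Position 2: Rineke has o, Lutas has a. Lutas preserves a here (none of its changes turn any other segment into a), so the proto-segment is *a.
Continuing position by position gives *dabalu; check it forward:
Rineke: start from *dabalu.
  rule 1: no change — dabalu
  rule 2 (unconditioned shift): dabalu → zabalu
  rule 3 (vowel merger): zabalu → zobolu
  ⇒ Rineke zobolu
Lutas: *dabalu
  dabalu → dabaru   [unconditioned shift]
  dabaru (rule 2 does not apply)
  dabaru → davaru   [unconditioned shift]
  giving Lutas davaru.
*dabalu is the unique common source.

*dabalu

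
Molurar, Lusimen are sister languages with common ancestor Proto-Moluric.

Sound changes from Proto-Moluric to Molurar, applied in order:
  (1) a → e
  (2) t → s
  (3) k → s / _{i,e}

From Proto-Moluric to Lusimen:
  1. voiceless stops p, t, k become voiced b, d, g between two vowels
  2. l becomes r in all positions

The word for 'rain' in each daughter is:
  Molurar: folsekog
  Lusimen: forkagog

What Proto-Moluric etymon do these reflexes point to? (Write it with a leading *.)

*folkakog

Position 3: Molurar has l, Lusimen has r. Molurar preserves l here (none of its changes turn any other segment into l), so the proto-segment is *l.
Position 4: Molurar has s, Lusimen has k. Lusimen preserves k here (none of its changes turn any other segment into k), so the proto-segment is *k.
Position 6: Molurar has k, Lusimen has g. Molurar preserves k here (none of its changes turn any other segment into k), so the proto-segment is *k.
Verify the candidate proto-form against each daughter:
Molurar: *folkakog
  folkakog → folkekog   [vowel merger]
  folkekog (rule 2 does not apply)
  folkekog → folsekog   [palatalisation]
  giving Molurar folsekog.
Lusimen: start from *folkakog.
  rule 1 (intervocalic voicing): folkakog → folkagog
  rule 2 (unconditioned shift): folkagog → forkagog
  ⇒ Lusimen forkagog
*folkakog is the unique common source.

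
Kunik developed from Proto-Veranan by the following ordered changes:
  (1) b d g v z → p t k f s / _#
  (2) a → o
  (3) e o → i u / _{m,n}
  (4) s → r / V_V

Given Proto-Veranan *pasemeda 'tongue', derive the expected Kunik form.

porimedo

Kunik: start from *pasemeda.
  rule 1: no change — pasemeda
  rule 2 (vowel merger): pasemeda → posemedo
  rule 3 (pre-nasal raising): posemedo → posimedo
  rule 4 (rhotacism): posimedo → porimedo
  ⇒ Kunik porimedo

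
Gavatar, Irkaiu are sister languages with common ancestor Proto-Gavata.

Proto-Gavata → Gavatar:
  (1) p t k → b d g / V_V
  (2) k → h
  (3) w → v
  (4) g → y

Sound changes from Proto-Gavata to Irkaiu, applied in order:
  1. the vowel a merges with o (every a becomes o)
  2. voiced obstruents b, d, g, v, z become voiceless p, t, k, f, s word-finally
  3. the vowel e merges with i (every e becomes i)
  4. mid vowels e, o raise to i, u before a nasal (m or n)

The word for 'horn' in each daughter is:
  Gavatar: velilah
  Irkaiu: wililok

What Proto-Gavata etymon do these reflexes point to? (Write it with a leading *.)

*welilak

Position 6: Gavatar has a, Irkaiu has o. Gavatar preserves a here (none of its changes turn any other segment into a), so the proto-segment is *a.
Position 1: Gavatar has v, Irkaiu has w. Irkaiu preserves w here (none of its changes turn any other segment into w), so the proto-segment is *w.
Position 2: Gavatar has e, Irkaiu has i. Gavatar preserves e here (none of its changes turn any other segment into e), so the proto-segment is *e.
Continuing position by position gives *welilak; check it forward:
Gavatar: *welilak > welilah > velilah  (by unconditioned shift, unconditioned shift)
Irkaiu: start from *welilak.
  rule 1 (vowel merger): welilak → welilok
  rule 2: no change — welilok
  rule 3 (vowel merger): welilok → wililok
  rule 4: no change — wililok
  ⇒ Irkaiu wililok
Only *welilak yields all of Gavatar velilah, Irkaiu wililok.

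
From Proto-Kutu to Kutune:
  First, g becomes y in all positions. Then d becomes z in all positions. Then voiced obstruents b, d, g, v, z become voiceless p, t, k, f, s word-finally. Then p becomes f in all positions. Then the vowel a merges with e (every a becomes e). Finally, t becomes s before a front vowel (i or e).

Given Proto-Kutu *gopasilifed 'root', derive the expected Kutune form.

yofesilifes

Kutune: *gopasilifed > yopasilifed > yopasilifez > yopasilifes > yofasilifes > yofesilifes  (by unconditioned shift, unconditioned shift, final devoicing, unconditioned shift, vowel merger)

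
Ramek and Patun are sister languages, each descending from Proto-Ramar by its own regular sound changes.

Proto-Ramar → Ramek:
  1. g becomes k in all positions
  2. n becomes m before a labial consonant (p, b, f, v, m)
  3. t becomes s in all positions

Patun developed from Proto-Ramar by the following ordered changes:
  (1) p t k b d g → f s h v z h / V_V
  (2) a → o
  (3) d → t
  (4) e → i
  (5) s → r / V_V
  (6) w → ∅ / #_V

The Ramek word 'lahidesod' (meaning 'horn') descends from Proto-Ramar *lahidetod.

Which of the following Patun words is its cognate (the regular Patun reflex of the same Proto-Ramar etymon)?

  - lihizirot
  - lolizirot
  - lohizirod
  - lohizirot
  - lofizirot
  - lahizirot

Patun: *lahidetod > lahizesod > lohizesod > lohizesot > lohizisot > lohizirot  (by intervocalic lenition, vowel merger, unconditioned shift, vowel merger, rhotacism)
Among the options, 'lohizirot' alone shows every Patun change applied in order.

lohizirot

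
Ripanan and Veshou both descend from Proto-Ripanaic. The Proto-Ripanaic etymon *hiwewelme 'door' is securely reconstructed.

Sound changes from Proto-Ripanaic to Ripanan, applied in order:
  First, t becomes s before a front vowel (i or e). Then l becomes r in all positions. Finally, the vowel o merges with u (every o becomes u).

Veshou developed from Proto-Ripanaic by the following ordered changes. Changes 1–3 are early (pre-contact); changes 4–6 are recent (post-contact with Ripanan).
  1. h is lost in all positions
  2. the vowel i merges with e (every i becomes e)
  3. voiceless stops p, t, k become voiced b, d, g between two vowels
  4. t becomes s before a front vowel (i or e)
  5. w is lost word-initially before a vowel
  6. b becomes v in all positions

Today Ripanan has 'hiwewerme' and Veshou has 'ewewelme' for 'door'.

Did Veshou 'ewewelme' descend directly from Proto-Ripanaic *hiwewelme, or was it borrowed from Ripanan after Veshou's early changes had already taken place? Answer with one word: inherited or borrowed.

inherited

If inherited, *hiwewelme would pass through all of Veshou's changes:
Veshou: start from *hiwewelme.
  rule 1 (h-loss): hiwewelme → iwewelme
  rule 2 (vowel merger): iwewelme → ewewelme
  rule 3: no change — ewewelme
  rule 4: no change — ewewelme
  rule 5: no change — ewewelme
  rule 6: no change — ewewelme
  ⇒ Veshou ewewelme
If borrowed from Ripanan 'hiwewerme' after the early changes, it would undergo only the recent ones:
  rule 4 (palatalisation): no change (hiwewerme)
  rule 5 (glide loss): no change (hiwewerme)
  rule 6 (unconditioned shift): no change (hiwewerme)
  ⇒ as a loan: hiwewerme
Veshou 'ewewelme' matches the inherited outcome exactly, so it is an inherited cognate, not a loan.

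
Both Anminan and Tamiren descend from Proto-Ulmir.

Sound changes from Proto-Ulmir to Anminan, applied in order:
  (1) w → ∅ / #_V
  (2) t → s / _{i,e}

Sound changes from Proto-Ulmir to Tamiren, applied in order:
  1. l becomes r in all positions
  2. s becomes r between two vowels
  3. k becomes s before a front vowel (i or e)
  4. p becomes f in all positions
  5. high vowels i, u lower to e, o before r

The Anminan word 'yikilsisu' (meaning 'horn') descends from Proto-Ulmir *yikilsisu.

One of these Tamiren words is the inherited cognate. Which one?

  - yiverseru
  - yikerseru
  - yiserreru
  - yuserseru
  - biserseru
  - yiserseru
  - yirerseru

yiserseru

Tamiren: *yikilsisu
  yikilsisu → yikirsisu   [unconditioned shift]
  yikirsisu → yikirsiru   [rhotacism]
  yikirsiru → yisirsiru   [palatalisation]
  yisirsiru (rule 4 does not apply)
  yisirsiru → yiserseru   [pre-rhotic lowering]
  giving Tamiren yiserseru.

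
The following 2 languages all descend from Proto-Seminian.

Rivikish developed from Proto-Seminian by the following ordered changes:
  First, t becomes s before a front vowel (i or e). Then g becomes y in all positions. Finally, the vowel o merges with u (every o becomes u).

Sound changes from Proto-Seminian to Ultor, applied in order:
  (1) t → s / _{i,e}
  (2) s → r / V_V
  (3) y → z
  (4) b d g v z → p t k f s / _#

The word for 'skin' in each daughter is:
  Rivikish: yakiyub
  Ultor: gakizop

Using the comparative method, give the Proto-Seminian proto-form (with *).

Position 6: Rivikish has u, Ultor has o. Ultor preserves o here (none of its changes turn any other segment into o), so the proto-segment is *o.
Position 7: Rivikish has b, Ultor has p. Rivikish preserves b here (none of its changes turn any other segment into b), so the proto-segment is *b.
Verify the candidate proto-form against each daughter:
Rivikish: start from *gakiyob.
  rule 1: no change — gakiyob
  rule 2 (unconditioned shift): gakiyob → yakiyob
  rule 3 (vowel merger): yakiyob → yakiyub
  ⇒ Rivikish yakiyub
Ultor: *gakiyob > gakizob > gakizop  (by unconditioned shift, final devoicing)
Only *gakiyob yields all of Rivikish yakiyub, Ultor gakizop.

*gakiyob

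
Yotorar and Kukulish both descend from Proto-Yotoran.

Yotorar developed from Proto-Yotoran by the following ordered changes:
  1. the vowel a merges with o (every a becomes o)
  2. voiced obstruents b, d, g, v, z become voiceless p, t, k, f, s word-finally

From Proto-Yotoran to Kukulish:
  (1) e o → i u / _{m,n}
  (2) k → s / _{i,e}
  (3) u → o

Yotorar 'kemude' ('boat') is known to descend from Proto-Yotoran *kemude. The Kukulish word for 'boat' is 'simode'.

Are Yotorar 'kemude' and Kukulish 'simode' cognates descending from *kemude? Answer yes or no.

Derive the expected Kukulish reflex of *kemude:
Kukulish: *kemude
  kemude → kimude   [pre-nasal raising]
  kimude → simude   [palatalisation]
  simude → simode   [vowel merger]
  giving Kukulish simode.
Kukulish 'simode' matches the regular reflex exactly, so the pair is cognate.

yes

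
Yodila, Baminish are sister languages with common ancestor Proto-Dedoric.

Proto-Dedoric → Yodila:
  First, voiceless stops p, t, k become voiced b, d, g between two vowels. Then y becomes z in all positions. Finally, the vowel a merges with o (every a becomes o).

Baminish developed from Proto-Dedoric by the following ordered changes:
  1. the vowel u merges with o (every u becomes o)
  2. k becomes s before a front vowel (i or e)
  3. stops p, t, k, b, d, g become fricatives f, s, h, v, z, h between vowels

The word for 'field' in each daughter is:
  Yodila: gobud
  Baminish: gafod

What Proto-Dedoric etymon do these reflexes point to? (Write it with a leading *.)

*gapud

Position 2: Yodila has o, Baminish has a. Baminish preserves a here (none of its changes turn any other segment into a), so the proto-segment is *a.
Position 3: Yodila has b, Baminish has f. Taking the neighbouring segments as reconstructed: Yodila b could go back to *p or *b; Baminish f could go back to *p or *f — the one source consistent with every daughter is *p.
Verify the candidate proto-form against each daughter:
Yodila: *gapud > gabud > gobud  (by intervocalic voicing, vowel merger)
Baminish: *gapud > gapod > gafod  (by vowel merger, intervocalic lenition)
*gapud is the unique common source.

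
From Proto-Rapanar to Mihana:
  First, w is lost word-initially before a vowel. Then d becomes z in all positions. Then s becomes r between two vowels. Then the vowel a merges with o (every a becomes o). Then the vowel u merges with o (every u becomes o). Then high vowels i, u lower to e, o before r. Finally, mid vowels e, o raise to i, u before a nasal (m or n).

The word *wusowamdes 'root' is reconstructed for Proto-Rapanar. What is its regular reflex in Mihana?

Mihana: *wusowamdes
  wusowamdes → usowamdes   [glide loss]
  usowamdes → usowamzes   [unconditioned shift]
  usowamzes → urowamzes   [rhotacism]
  urowamzes → urowomzes   [vowel merger]
  urowomzes → orowomzes   [vowel merger]
  orowomzes (rule 6 does not apply)
  orowomzes → orowumzes   [pre-nasal raising]
  giving Mihana orowumzes.

orowumzes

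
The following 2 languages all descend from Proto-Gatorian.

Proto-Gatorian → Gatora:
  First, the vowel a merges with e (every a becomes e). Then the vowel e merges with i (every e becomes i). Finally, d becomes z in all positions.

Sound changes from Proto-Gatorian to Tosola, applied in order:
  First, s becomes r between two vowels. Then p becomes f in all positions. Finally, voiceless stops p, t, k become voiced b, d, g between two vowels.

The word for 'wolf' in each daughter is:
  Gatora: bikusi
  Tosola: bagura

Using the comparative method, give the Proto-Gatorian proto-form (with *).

*bakusa

Position 3: Gatora has k, Tosola has g. Gatora preserves k here (none of its changes turn any other segment into k), so the proto-segment is *k.
Position 5: Gatora has s, Tosola has r. Gatora preserves s here (none of its changes turn any other segment into s), so the proto-segment is *s.
Position 6: Gatora has i, Tosola has a. Tosola preserves a here (none of its changes turn any other segment into a), so the proto-segment is *a.
Verify the candidate proto-form against each daughter:
Gatora: *bakusa
  bakusa → bekuse   [vowel merger]
  bekuse → bikusi   [vowel merger]
  bikusi (rule 3 does not apply)
  giving Gatora bikusi.
Tosola: start from *bakusa.
  rule 1 (rhotacism): bakusa → bakura
  rule 2: no change — bakura
  rule 3 (intervocalic voicing): bakura → bagura
  ⇒ Tosola bagura
*bakusa is the unique common source.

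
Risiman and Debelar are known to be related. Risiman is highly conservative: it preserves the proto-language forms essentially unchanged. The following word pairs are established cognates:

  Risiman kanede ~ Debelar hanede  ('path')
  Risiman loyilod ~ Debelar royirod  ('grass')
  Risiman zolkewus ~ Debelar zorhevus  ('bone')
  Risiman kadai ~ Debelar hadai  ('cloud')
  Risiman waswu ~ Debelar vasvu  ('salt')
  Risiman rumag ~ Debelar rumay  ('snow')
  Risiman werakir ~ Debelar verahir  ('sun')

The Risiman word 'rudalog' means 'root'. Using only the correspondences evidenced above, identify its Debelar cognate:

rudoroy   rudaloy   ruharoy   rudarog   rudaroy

loyilod ~ royirod — Risiman l corresponds to Debelar r between vowels (before a back vowel).
rumag ~ rumay — Risiman g corresponds to Debelar y word-finally.
Applying these to Risiman 'rudalog':
  rudalog → rudarog   (l→r between vowels (before a back vowel))
  rudarog → rudaroy   (g→y word-finally)
So the Debelar cognate is 'rudaroy'.

rudaroy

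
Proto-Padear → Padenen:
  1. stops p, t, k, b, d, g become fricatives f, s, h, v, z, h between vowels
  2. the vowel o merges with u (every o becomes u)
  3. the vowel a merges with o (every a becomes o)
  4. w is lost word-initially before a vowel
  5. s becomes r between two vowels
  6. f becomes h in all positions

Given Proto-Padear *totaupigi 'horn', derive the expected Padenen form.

turouhihi

Padenen: *totaupigi
  totaupigi → tosaufihi   [intervocalic lenition]
  tosaufihi → tusaufihi   [vowel merger]
  tusaufihi → tusoufihi   [vowel merger]
  tusoufihi (rule 4 does not apply)
  tusoufihi → turoufihi   [rhotacism]
  turoufihi → turouhihi   [unconditioned shift]
  giving Padenen turouhihi.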